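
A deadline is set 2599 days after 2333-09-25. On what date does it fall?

+365 (one year) → Sep 25, 2334 (2234 left).
+365 (one year) → Sep 25, 2335 (1869 left).
+366 (one year; includes Feb 29, 2336) → Sep 25, 2336 (1503 left).
+365 (one year) → Sep 25, 2337 (1138 left).
+365 (one year) → Sep 25, 2338 (773 left).
+365 (one year) → Sep 25, 2339 (408 left).
+366 (one year; includes Feb 29, 2340) → Sep 25, 2340 (42 left).
Sep has 30 days: +6 → Oct 1, 2340 (36 left).
Oct has 31 days: +31 → Nov 1, 2340 (5 left).
+5 → Nov 6, 2340.

November 6, 2340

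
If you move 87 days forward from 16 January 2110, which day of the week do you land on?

Sunday

First find the weekday of Jan 16, 2110. Doomsday rule: the anchor day for the 2100s is Sunday. For year 10: 10÷12 = 0 r 10, and 10÷4 = 2, so 0+10+2 = 12.
Sunday + 12 ≡ Friday — that's 2110's doomsday.
In January the doomsday date is Jan 3 (2110 is not a leap year).
Jan 16 is 13 days after Jan 3; 13 mod 7 = 6, so Friday + 6 = Thursday.
87 mod 7 = 3, so 87 days after a Thursday is Thursday + 3 = Sunday.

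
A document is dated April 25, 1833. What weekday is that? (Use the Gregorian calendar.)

Doomsday rule: the anchor day for the 1800s is Friday. For year 33: 33÷12 = 2 r 9, and 9÷4 = 2, so 2+9+2 = 13.
Friday + 13 ≡ Thursday — that's 1833's doomsday.
In April the doomsday date is Apr 4.
Apr 25 is 21 days after Apr 4; 21 mod 7 = 0, so Thursday + 0 = Thursday.

Thursday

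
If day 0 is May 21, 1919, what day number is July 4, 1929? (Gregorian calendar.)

May 21, 1919 → May 21, 1920: 366 days (Feb 29, 1920 is in that span).
May 21, 1920 → May 21, 1921: 365 days.
May 21, 1921 → May 21, 1922: 365 days.
May 21, 1922 → May 21, 1923: 365 days.
May 21, 1923 → May 21, 1924: 366 days (Feb 29, 1924 is in that span).
May 21, 1924 → May 21, 1925: 365 days.
May 21, 1925 → May 21, 1926: 365 days.
May 21, 1926 → May 21, 1927: 365 days.
May 21, 1927 → May 21, 1928: 366 days (Feb 29, 1928 is in that span).
May 21, 1928 → May 21, 1929: 365 days.
May 21, 1929 → Jun 21, 1929: 31 days (May has 31).
Jun 21, 1929 → Jul 4, 1929: 13 days.
Total: 3697 days.

3697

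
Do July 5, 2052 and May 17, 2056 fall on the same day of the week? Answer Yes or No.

No

From Jul 5, 2052 to May 17, 2056 is 1412 days.
1412 mod 7 = 5, so they are different weekdays.
(Jul 5, 2052 is a Friday; May 17, 2056 is a Wednesday.)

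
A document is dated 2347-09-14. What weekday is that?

Sunday

Doomsday rule: the anchor day for the 2300s is Wednesday. For year 47: 47÷12 = 3 r 11, and 11÷4 = 2, so 3+11+2 = 16.
Wednesday + 16 ≡ Friday — that's 2347's doomsday.
In September the doomsday date is Sep 5.
Sep 14 is 9 days after Sep 5; 9 mod 7 = 2, so Friday + 2 = Sunday.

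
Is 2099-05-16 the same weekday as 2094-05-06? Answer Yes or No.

From May 6, 2094 to May 16, 2099 is 1836 days.
1836 mod 7 = 2, so they are different weekdays.
(May 6, 2094 is a Thursday; May 16, 2099 is a Saturday.)

No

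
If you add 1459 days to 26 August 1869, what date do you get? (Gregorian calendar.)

August 24, 1873

+365 (one year) → Aug 26, 1870 (1094 left).
+365 (one year) → Aug 26, 1871 (729 left).
+366 (one year; includes Feb 29, 1872) → Aug 26, 1872 (363 left).
Aug has 31 days: +6 → Sep 1, 1872 (357 left).
Sep has 30 days: +30 → Oct 1, 1872 (327 left).
Oct has 31 days: +31 → Nov 1, 1872 (296 left).
Nov has 30 days: +30 → Dec 1, 1872 (266 left).
Dec has 31 days: +31 → Jan 1, 1873 (235 left).
Jan has 31 days: +31 → Feb 1, 1873 (204 left).
Feb has 28 days: +28 → Mar 1, 1873 (176 left).
Mar has 31 days: +31 → Apr 1, 1873 (145 left).
Apr has 30 days: +30 → May 1, 1873 (115 left).
May has 31 days: +31 → Jun 1, 1873 (84 left).
Jun has 30 days: +30 → Jul 1, 1873 (54 left).
Jul has 31 days: +31 → Aug 1, 1873 (23 left).
+23 → Aug 24, 1873.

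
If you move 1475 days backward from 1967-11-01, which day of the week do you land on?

Nov 1, 1967 is a Wednesday.
1475 mod 7 = 5, so 1475 days before a Wednesday is Wednesday − 5 = Friday.

Friday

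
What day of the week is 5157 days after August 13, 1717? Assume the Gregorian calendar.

Wednesday

First find the weekday of Aug 13, 1717. Doomsday rule: the anchor day for the 1700s is Sunday. For year 17: 17÷12 = 1 r 5, and 5÷4 = 1, so 1+5+1 = 7.
Sunday + 7 ≡ Sunday — that's 1717's doomsday.
In August the doomsday date is Aug 8.
Aug 13 is 5 days after Aug 8; 5 mod 7 = 5, so Sunday + 5 = Friday.
5157 mod 7 = 5, so 5157 days after a Friday is Friday + 5 = Wednesday.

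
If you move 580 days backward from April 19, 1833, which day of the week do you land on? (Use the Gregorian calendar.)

Apr 19, 1833 is a Friday.
580 mod 7 = 6, so 580 days before a Friday is Friday − 6 = Saturday.

Saturday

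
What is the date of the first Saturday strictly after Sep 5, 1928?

Sep 5, 1928 is a Wednesday.
From Wednesday to the next Saturday is 3 days.
Sep 5, 1928 + 3 = Sep 8, 1928.

September 8, 1928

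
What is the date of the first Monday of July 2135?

July 1, 2135 is a Friday.
The first Monday is therefore July 4 (3 days later).

July 4, 2135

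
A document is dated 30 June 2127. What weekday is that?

Doomsday rule: the anchor day for the 2100s is Sunday. For year 27: 27÷12 = 2 r 3, and 3÷4 = 0, so 2+3+0 = 5.
Sunday + 5 ≡ Friday — that's 2127's doomsday.
In June the doomsday date is Jun 6.
Jun 30 is 24 days after Jun 6; 24 mod 7 = 3, so Friday + 3 = Monday.

Monday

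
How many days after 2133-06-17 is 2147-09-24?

5212

Jun 17, 2133 → Jun 17, 2134: 365 days.
Jun 17, 2134 → Jun 17, 2135: 365 days.
Jun 17, 2135 → Jun 17, 2136: 366 days (Feb 29, 2136 is in that span).
Jun 17, 2136 → Jun 17, 2137: 365 days.
Jun 17, 2137 → Jun 17, 2138: 365 days.
Jun 17, 2138 → Jun 17, 2139: 365 days.
Jun 17, 2139 → Jun 17, 2140: 366 days (Feb 29, 2140 is in that span).
Jun 17, 2140 → Jun 17, 2141: 365 days.
Jun 17, 2141 → Jun 17, 2142: 365 days.
Jun 17, 2142 → Jun 17, 2143: 365 days.
Jun 17, 2143 → Jun 17, 2144: 366 days (Feb 29, 2144 is in that span).
Jun 17, 2144 → Jun 17, 2145: 365 days.
Jun 17, 2145 → Jun 17, 2146: 365 days.
Jun 17, 2146 → Jun 17, 2147: 365 days.
Jun 17, 2147 → Jul 17, 2147: 30 days (June has 30).
Jul 17, 2147 → Aug 17, 2147: 31 days (July has 31).
Aug 17, 2147 → Sep 17, 2147: 31 days (August has 31).
Sep 17, 2147 → Sep 24, 2147: 7 days.
Total: 5212 days.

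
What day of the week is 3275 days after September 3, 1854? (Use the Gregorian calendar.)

First find the weekday of Sep 3, 1854. Doomsday rule: the anchor day for the 1800s is Friday. For year 54: 54÷12 = 4 r 6, and 6÷4 = 1, so 4+6+1 = 11.
Friday + 11 ≡ Tuesday — that's 1854's doomsday.
In September the doomsday date is Sep 5.
Sep 3 is 2 days before Sep 5; 2 mod 7 = 2, so Tuesday − 2 = Sunday.
3275 mod 7 = 6, so 3275 days after a Sunday is Sunday + 6 = Saturday.

Saturday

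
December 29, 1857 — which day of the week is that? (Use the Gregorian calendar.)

Tuesday

Doomsday rule: the anchor day for the 1800s is Friday. For year 57: 57÷12 = 4 r 9, and 9÷4 = 2, so 4+9+2 = 15.
Friday + 15 ≡ Saturday — that's 1857's doomsday.
In December the doomsday date is Dec 12.
Dec 29 is 17 days after Dec 12; 17 mod 7 = 3, so Saturday + 3 = Tuesday.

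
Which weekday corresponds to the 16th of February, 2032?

Monday

Doomsday rule: the anchor day for the 2000s is Tuesday. For year 32: 32÷12 = 2 r 8, and 8÷4 = 2, so 2+8+2 = 12.
Tuesday + 12 ≡ Sunday — that's 2032's doomsday.
In February the doomsday date is Feb 29 (2032 is a leap year (divisible by 4)).
Feb 16 is 13 days before Feb 29; 13 mod 7 = 6, so Sunday − 6 = Monday.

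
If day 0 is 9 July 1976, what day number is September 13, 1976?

66

Jul 9, 1976 → Aug 9, 1976: 31 days (July has 31).
Aug 9, 1976 → Sep 9, 1976: 31 days (August has 31).
Sep 9, 1976 → Sep 13, 1976: 4 days.
Total: 66 days.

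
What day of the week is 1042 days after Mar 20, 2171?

Mar 20, 2171 is a Wednesday.
1042 mod 7 = 6, so 1042 days after a Wednesday is Wednesday + 6 = Tuesday.

Tuesday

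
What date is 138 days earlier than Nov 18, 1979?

−18 → Oct 31, 1979 (end of Oct, 31 days; 120 left).
−31 → Sep 30, 1979 (end of Sep, 30 days; 89 left).
−30 → Aug 31, 1979 (end of Aug, 31 days; 59 left).
−31 → Jul 31, 1979 (end of Jul, 31 days; 28 left).
−28 → Jul 3, 1979.

July 3, 1979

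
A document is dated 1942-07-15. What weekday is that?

January 1, 1942 is a Thursday.
Jan 1, 1942 → Feb 1, 1942: 31 days (January has 31).
Feb 1, 1942 → Mar 1, 1942: 28 days (February has 28).
Mar 1, 1942 → Apr 1, 1942: 31 days (March has 31).
Apr 1, 1942 → May 1, 1942: 30 days (April has 30).
May 1, 1942 → Jun 1, 1942: 31 days (May has 31).
Jun 1, 1942 → Jul 1, 1942: 30 days (June has 30).
Jul 1, 1942 → Jul 15, 1942: 14 days.
Total: 195 days.
195 mod 7 = 6, so Thursday + 6 = Wednesday.

Wednesday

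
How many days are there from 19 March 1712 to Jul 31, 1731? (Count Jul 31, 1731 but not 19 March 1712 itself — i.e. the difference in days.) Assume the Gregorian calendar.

7073

Mar 19, 1712 → Mar 19, 1713: 365 days.
Mar 19, 1713 → Mar 19, 1714: 365 days.
Mar 19, 1714 → Mar 19, 1715: 365 days.
Mar 19, 1715 → Mar 19, 1716: 366 days (Feb 29, 1716 is in that span).
Mar 19, 1716 → Mar 19, 1717: 365 days.
Mar 19, 1717 → Mar 19, 1718: 365 days.
Mar 19, 1718 → Mar 19, 1719: 365 days.
Mar 19, 1719 → Mar 19, 1720: 366 days (Feb 29, 1720 is in that span).
Mar 19, 1720 → Mar 19, 1721: 365 days.
Mar 19, 1721 → Mar 19, 1722: 365 days.
Mar 19, 1722 → Mar 19, 1723: 365 days.
Mar 19, 1723 → Mar 19, 1724: 366 days (Feb 29, 1724 is in that span).
Mar 19, 1724 → Mar 19, 1725: 365 days.
Mar 19, 1725 → Mar 19, 1726: 365 days.
Mar 19, 1726 → Mar 19, 1727: 365 days.
Mar 19, 1727 → Mar 19, 1728: 366 days (Feb 29, 1728 is in that span).
Mar 19, 1728 → Mar 19, 1729: 365 days.
Mar 19, 1729 → Mar 19, 1730: 365 days.
Mar 19, 1730 → Mar 19, 1731: 365 days.
Mar 19, 1731 → Apr 19, 1731: 31 days (March has 31).
Apr 19, 1731 → May 19, 1731: 30 days (April has 30).
May 19, 1731 → Jun 19, 1731: 31 days (May has 31).
Jun 19, 1731 → Jul 19, 1731: 30 days (June has 30).
Jul 19, 1731 → Jul 31, 1731: 12 days.
Total: 7073 days.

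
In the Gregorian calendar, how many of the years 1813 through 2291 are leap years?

116

Multiples of 4 in [1813,2291]: 119.
Of those, multiples of 100: 4 (not leap unless ÷400).
Multiples of 400: 1.
Leap years = 119 − 4 + 1 = 116.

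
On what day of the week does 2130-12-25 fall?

Doomsday rule: the anchor day for the 2100s is Sunday. For year 30: 30÷12 = 2 r 6, and 6÷4 = 1, so 2+6+1 = 9.
Sunday + 9 ≡ Tuesday — that's 2130's doomsday.
In December the doomsday date is Dec 12.
Dec 25 is 13 days after Dec 12; 13 mod 7 = 6, so Tuesday + 6 = Monday.

Monday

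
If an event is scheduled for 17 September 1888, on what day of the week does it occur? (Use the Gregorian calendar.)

January 1, 1888 is a Sunday.
Jan 1, 1888 → Feb 1, 1888: 31 days (January has 31).
Feb 1, 1888 → Mar 1, 1888: 29 days (February has 29).
Mar 1, 1888 → Apr 1, 1888: 31 days (March has 31).
Apr 1, 1888 → May 1, 1888: 30 days (April has 30).
May 1, 1888 → Jun 1, 1888: 31 days (May has 31).
Jun 1, 1888 → Jul 1, 1888: 30 days (June has 30).
Jul 1, 1888 → Aug 1, 1888: 31 days (July has 31).
Aug 1, 1888 → Sep 1, 1888: 31 days (August has 31).
Sep 1, 1888 → Sep 17, 1888: 16 days.
Total: 260 days.
260 mod 7 = 1, so Sunday + 1 = Monday.

Monday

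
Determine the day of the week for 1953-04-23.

Thursday

Doomsday rule: the anchor day for the 1900s is Wednesday. For year 53: 53÷12 = 4 r 5, and 5÷4 = 1, so 4+5+1 = 10.
Wednesday + 10 ≡ Saturday — that's 1953's doomsday.
In April the doomsday date is Apr 4.
Apr 23 is 19 days after Apr 4; 19 mod 7 = 5, so Saturday + 5 = Thursday.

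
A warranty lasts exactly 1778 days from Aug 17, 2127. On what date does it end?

June 29, 2132

+366 (one year; includes Feb 29, 2128) → Aug 17, 2128 (1412 left).
+365 (one year) → Aug 17, 2129 (1047 left).
+365 (one year) → Aug 17, 2130 (682 left).
+365 (one year) → Aug 17, 2131 (317 left).
Aug has 31 days: +15 → Sep 1, 2131 (302 left).
Sep has 30 days: +30 → Oct 1, 2131 (272 left).
Oct has 31 days: +31 → Nov 1, 2131 (241 left).
Nov has 30 days: +30 → Dec 1, 2131 (211 left).
Dec has 31 days: +31 → Jan 1, 2132 (180 left).
Jan has 31 days: +31 → Feb 1, 2132 (149 left).
Feb has 29 days: +29 → Mar 1, 2132 (120 left).
Mar has 31 days: +31 → Apr 1, 2132 (89 left).
Apr has 30 days: +30 → May 1, 2132 (59 left).
May has 31 days: +31 → Jun 1, 2132 (28 left).
+28 → Jun 29, 2132.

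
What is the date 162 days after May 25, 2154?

May has 31 days: +7 → Jun 1, 2154 (155 left).
Jun has 30 days: +30 → Jul 1, 2154 (125 left).
Jul has 31 days: +31 → Aug 1, 2154 (94 left).
Aug has 31 days: +31 → Sep 1, 2154 (63 left).
Sep has 30 days: +30 → Oct 1, 2154 (33 left).
Oct has 31 days: +31 → Nov 1, 2154 (2 left).
+2 → Nov 3, 2154.

November 3, 2154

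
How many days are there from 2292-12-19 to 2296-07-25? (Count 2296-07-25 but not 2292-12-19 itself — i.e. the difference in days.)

Dec 19, 2292 → Dec 19, 2293: 365 days.
Dec 19, 2293 → Dec 19, 2294: 365 days.
Dec 19, 2294 → Dec 19, 2295: 365 days.
Dec 19, 2295 → Jan 19, 2296: 31 days (December has 31).
Jan 19, 2296 → Feb 19, 2296: 31 days (January has 31).
Feb 19, 2296 → Mar 19, 2296: 29 days (February has 29).
Mar 19, 2296 → Apr 19, 2296: 31 days (March has 31).
Apr 19, 2296 → May 19, 2296: 30 days (April has 30).
May 19, 2296 → Jun 19, 2296: 31 days (May has 31).
Jun 19, 2296 → Jul 19, 2296: 30 days (June has 30).
Jul 19, 2296 → Jul 25, 2296: 6 days.
Total: 1314 days.

1314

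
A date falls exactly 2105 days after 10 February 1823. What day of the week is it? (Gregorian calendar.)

Saturday

First find the weekday of Feb 10, 1823. Doomsday rule: the anchor day for the 1800s is Friday. For year 23: 23÷12 = 1 r 11, and 11÷4 = 2, so 1+11+2 = 14.
Friday + 14 ≡ Friday — that's 1823's doomsday.
In February the doomsday date is Feb 28 (1823 is not a leap year).
Feb 10 is 18 days before Feb 28; 18 mod 7 = 4, so Friday − 4 = Monday.
2105 mod 7 = 5, so 2105 days after a Monday is Monday + 5 = Saturday.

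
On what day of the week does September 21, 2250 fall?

Saturday

January 1, 2250 is a Tuesday.
Jan 1, 2250 → Feb 1, 2250: 31 days (January has 31).
Feb 1, 2250 → Mar 1, 2250: 28 days (February has 28).
Mar 1, 2250 → Apr 1, 2250: 31 days (March has 31).
Apr 1, 2250 → May 1, 2250: 30 days (April has 30).
May 1, 2250 → Jun 1, 2250: 31 days (May has 31).
Jun 1, 2250 → Jul 1, 2250: 30 days (June has 30).
Jul 1, 2250 → Aug 1, 2250: 31 days (July has 31).
Aug 1, 2250 → Sep 1, 2250: 31 days (August has 31).
Sep 1, 2250 → Sep 21, 2250: 20 days.
Total: 263 days.
263 mod 7 = 4, so Tuesday + 4 = Saturday.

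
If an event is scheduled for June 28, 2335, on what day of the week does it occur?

Doomsday rule: the anchor day for the 2300s is Wednesday. For year 35: 35÷12 = 2 r 11, and 11÷4 = 2, so 2+11+2 = 15.
Wednesday + 15 ≡ Thursday — that's 2335's doomsday.
In June the doomsday date is Jun 6.
Jun 28 is 22 days after Jun 6; 22 mod 7 = 1, so Thursday + 1 = Friday.

Friday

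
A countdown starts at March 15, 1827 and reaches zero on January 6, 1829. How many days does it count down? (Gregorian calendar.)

663

Mar 15, 1827 → Mar 15, 1828: 366 days (Feb 29, 1828 is in that span).
Mar 15, 1828 → Apr 15, 1828: 31 days (March has 31).
Apr 15, 1828 → May 15, 1828: 30 days (April has 30).
May 15, 1828 → Jun 15, 1828: 31 days (May has 31).
Jun 15, 1828 → Jul 15, 1828: 30 days (June has 30).
Jul 15, 1828 → Aug 15, 1828: 31 days (July has 31).
Aug 15, 1828 → Sep 15, 1828: 31 days (August has 31).
Sep 15, 1828 → Oct 15, 1828: 30 days (September has 30).
Oct 15, 1828 → Nov 15, 1828: 31 days (October has 31).
Nov 15, 1828 → Dec 15, 1828: 30 days (November has 30).
Dec 15, 1828 → Jan 6, 1829: 22 days.
Total: 663 days.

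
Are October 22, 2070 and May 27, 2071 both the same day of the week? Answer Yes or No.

Yes

From Oct 22, 2070 to May 27, 2071 is 217 days.
217 mod 7 = 0, so they are the same weekday.
(Oct 22, 2070 is a Wednesday; May 27, 2071 is a Wednesday.)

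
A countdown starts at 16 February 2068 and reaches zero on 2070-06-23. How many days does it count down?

Feb 16, 2068 → Feb 16, 2069: 366 days (Feb 29, 2068 is in that span).
Feb 16, 2069 → Feb 16, 2070: 365 days.
Feb 16, 2070 → Mar 16, 2070: 28 days (February has 28).
Mar 16, 2070 → Apr 16, 2070: 31 days (March has 31).
Apr 16, 2070 → May 16, 2070: 30 days (April has 30).
May 16, 2070 → Jun 16, 2070: 31 days (May has 31).
Jun 16, 2070 → Jun 23, 2070: 7 days.
Total: 858 days.

858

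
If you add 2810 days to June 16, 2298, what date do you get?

February 25, 2306

+365 (one year) → Jun 16, 2299 (2445 left).
+365 (one year) → Jun 16, 2300 (2080 left).
+365 (one year) → Jun 16, 2301 (1715 left).
+365 (one year) → Jun 16, 2302 (1350 left).
+365 (one year) → Jun 16, 2303 (985 left).
+366 (one year; includes Feb 29, 2304) → Jun 16, 2304 (619 left).
+365 (one year) → Jun 16, 2305 (254 left).
Jun has 30 days: +15 → Jul 1, 2305 (239 left).
Jul has 31 days: +31 → Aug 1, 2305 (208 left).
Aug has 31 days: +31 → Sep 1, 2305 (177 left).
Sep has 30 days: +30 → Oct 1, 2305 (147 left).
Oct has 31 days: +31 → Nov 1, 2305 (116 left).
Nov has 30 days: +30 → Dec 1, 2305 (86 left).
Dec has 31 days: +31 → Jan 1, 2306 (55 left).
Jan has 31 days: +31 → Feb 1, 2306 (24 left).
+24 → Feb 25, 2306.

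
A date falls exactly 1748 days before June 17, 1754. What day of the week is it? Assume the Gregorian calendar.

Wednesday

Jun 17, 1754 is a Monday.
1748 mod 7 = 5, so 1748 days before a Monday is Monday − 5 = Wednesday.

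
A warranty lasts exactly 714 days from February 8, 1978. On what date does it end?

+365 (one year) → Feb 8, 1979 (349 left).
Feb has 28 days: +21 → Mar 1, 1979 (328 left).
Mar has 31 days: +31 → Apr 1, 1979 (297 left).
Apr has 30 days: +30 → May 1, 1979 (267 left).
May has 31 days: +31 → Jun 1, 1979 (236 left).
Jun has 30 days: +30 → Jul 1, 1979 (206 left).
Jul has 31 days: +31 → Aug 1, 1979 (175 left).
Aug has 31 days: +31 → Sep 1, 1979 (144 left).
Sep has 30 days: +30 → Oct 1, 1979 (114 left).
Oct has 31 days: +31 → Nov 1, 1979 (83 left).
Nov has 30 days: +30 → Dec 1, 1979 (53 left).
Dec has 31 days: +31 → Jan 1, 1980 (22 left).
+22 → Jan 23, 1980.

January 23, 1980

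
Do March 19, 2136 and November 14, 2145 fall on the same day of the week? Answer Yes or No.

No

From Mar 19, 2136 to Nov 14, 2145 is 3527 days.
3527 mod 7 = 6, so they are different weekdays.
(Mar 19, 2136 is a Monday; Nov 14, 2145 is a Sunday.)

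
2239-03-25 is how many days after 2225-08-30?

4955

Aug 30, 2225 → Aug 30, 2226: 365 days.
Aug 30, 2226 → Aug 30, 2227: 365 days.
Aug 30, 2227 → Aug 30, 2228: 366 days (Feb 29, 2228 is in that span).
Aug 30, 2228 → Aug 30, 2229: 365 days.
Aug 30, 2229 → Aug 30, 2230: 365 days.
Aug 30, 2230 → Aug 30, 2231: 365 days.
Aug 30, 2231 → Aug 30, 2232: 366 days (Feb 29, 2232 is in that span).
Aug 30, 2232 → Aug 30, 2233: 365 days.
Aug 30, 2233 → Aug 30, 2234: 365 days.
Aug 30, 2234 → Aug 30, 2235: 365 days.
Aug 30, 2235 → Aug 30, 2236: 366 days (Feb 29, 2236 is in that span).
Aug 30, 2236 → Aug 30, 2237: 365 days.
Aug 30, 2237 → Aug 30, 2238: 365 days.
Aug 30, 2238 → Sep 30, 2238: 31 days (August has 31).
Sep 30, 2238 → Oct 30, 2238: 30 days (September has 30).
Oct 30, 2238 → Nov 30, 2238: 31 days (October has 31).
Nov 30, 2238 → Dec 30, 2238: 30 days (November has 30).
Dec 30, 2238 → Jan 30, 2239: 31 days (December has 31).
Jan 30, 2239 → Feb 28, 2239: 29 days (January has 31).
Feb 28, 2239 → Mar 25, 2239: 25 days.
Total: 4955 days.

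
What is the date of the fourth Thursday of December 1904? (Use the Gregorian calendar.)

December 1, 1904 is a Thursday.
The first Thursday is therefore December 1 (same day).
The fourth Thursday is 1 + 3×7 = December 22.

December 22, 1904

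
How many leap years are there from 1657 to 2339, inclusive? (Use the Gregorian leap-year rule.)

Multiples of 4 in [1657,2339]: 170.
Of those, multiples of 100: 7 (not leap unless ÷400).
Multiples of 400: 1.
Leap years = 170 − 7 + 1 = 164.

164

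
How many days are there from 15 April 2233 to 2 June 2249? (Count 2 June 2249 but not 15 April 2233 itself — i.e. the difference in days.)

Apr 15, 2233 → Apr 15, 2234: 365 days.
Apr 15, 2234 → Apr 15, 2235: 365 days.
Apr 15, 2235 → Apr 15, 2236: 366 days (Feb 29, 2236 is in that span).
Apr 15, 2236 → Apr 15, 2237: 365 days.
Apr 15, 2237 → Apr 15, 2238: 365 days.
Apr 15, 2238 → Apr 15, 2239: 365 days.
Apr 15, 2239 → Apr 15, 2240: 366 days (Feb 29, 2240 is in that span).
Apr 15, 2240 → Apr 15, 2241: 365 days.
Apr 15, 2241 → Apr 15, 2242: 365 days.
Apr 15, 2242 → Apr 15, 2243: 365 days.
Apr 15, 2243 → Apr 15, 2244: 366 days (Feb 29, 2244 is in that span).
Apr 15, 2244 → Apr 15, 2245: 365 days.
Apr 15, 2245 → Apr 15, 2246: 365 days.
Apr 15, 2246 → Apr 15, 2247: 365 days.
Apr 15, 2247 → Apr 15, 2248: 366 days (Feb 29, 2248 is in that span).
Apr 15, 2248 → Apr 15, 2249: 365 days.
Apr 15, 2249 → May 15, 2249: 30 days (April has 30).
May 15, 2249 → Jun 2, 2249: 18 days.
Total: 5892 days.

5892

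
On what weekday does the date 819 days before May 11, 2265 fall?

Thursday

May 11, 2265 is a Thursday.
819 mod 7 = 0, so 819 days before a Thursday is Thursday − 0 = Thursday.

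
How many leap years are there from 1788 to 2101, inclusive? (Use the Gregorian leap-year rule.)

76

Multiples of 4 in [1788,2101]: 79.
Of those, multiples of 100: 4 (not leap unless ÷400).
Multiples of 400: 1.
Leap years = 79 − 4 + 1 = 76.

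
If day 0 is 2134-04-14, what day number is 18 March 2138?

1434

Apr 14, 2134 → Apr 14, 2135: 365 days.
Apr 14, 2135 → Apr 14, 2136: 366 days (Feb 29, 2136 is in that span).
Apr 14, 2136 → Apr 14, 2137: 365 days.
Apr 14, 2137 → May 14, 2137: 30 days (April has 30).
May 14, 2137 → Jun 14, 2137: 31 days (May has 31).
Jun 14, 2137 → Jul 14, 2137: 30 days (June has 30).
Jul 14, 2137 → Aug 14, 2137: 31 days (July has 31).
Aug 14, 2137 → Sep 14, 2137: 31 days (August has 31).
Sep 14, 2137 → Oct 14, 2137: 30 days (September has 30).
Oct 14, 2137 → Nov 14, 2137: 31 days (October has 31).
Nov 14, 2137 → Dec 14, 2137: 30 days (November has 30).
Dec 14, 2137 → Jan 14, 2138: 31 days (December has 31).
Jan 14, 2138 → Feb 14, 2138: 31 days (January has 31).
Feb 14, 2138 → Mar 14, 2138: 28 days (February has 28).
Mar 14, 2138 → Mar 18, 2138: 4 days.
Total: 1434 days.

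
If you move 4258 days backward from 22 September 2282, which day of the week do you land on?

First find the weekday of Sep 22, 2282. Doomsday rule: the anchor day for the 2200s is Friday. For year 82: 82÷12 = 6 r 10, and 10÷4 = 2, so 6+10+2 = 18.
Friday + 18 ≡ Tuesday — that's 2282's doomsday.
In September the doomsday date is Sep 5.
Sep 22 is 17 days after Sep 5; 17 mod 7 = 3, so Tuesday + 3 = Friday.
4258 mod 7 = 2, so 4258 days before a Friday is Friday − 2 = Wednesday.

Wednesday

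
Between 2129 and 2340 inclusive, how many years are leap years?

Multiples of 4 in [2129,2340]: 53.
Of those, multiples of 100: 2 (not leap unless ÷400).
Multiples of 400: 0.
Leap years = 53 − 2 + 0 = 51.

51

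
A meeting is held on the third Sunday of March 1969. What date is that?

March 1, 1969 is a Saturday.
The first Sunday is therefore March 2 (1 days later).
The third Sunday is 2 + 2×7 = March 16.

March 16, 1969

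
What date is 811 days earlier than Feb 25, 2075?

−365 (one year) → Feb 25, 2074 (446 left).
−365 (one year) → Feb 25, 2073 (81 left).
−25 → Jan 31, 2073 (end of Jan, 31 days; 56 left).
−31 → Dec 31, 2072 (end of Dec, 31 days; 25 left).
−25 → Dec 6, 2072.

December 6, 2072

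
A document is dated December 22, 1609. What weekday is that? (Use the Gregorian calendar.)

Tuesday

Doomsday rule: the anchor day for the 1600s is Tuesday. For year 09: 9÷12 = 0 r 9, and 9÷4 = 2, so 0+9+2 = 11.
Tuesday + 11 ≡ Saturday — that's 1609's doomsday.
In December the doomsday date is Dec 12.
Dec 22 is 10 days after Dec 12; 10 mod 7 = 3, so Saturday + 3 = Tuesday.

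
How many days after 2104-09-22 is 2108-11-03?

1503

Sep 22, 2104 → Sep 22, 2105: 365 days.
Sep 22, 2105 → Sep 22, 2106: 365 days.
Sep 22, 2106 → Sep 22, 2107: 365 days.
Sep 22, 2107 → Sep 22, 2108: 366 days (Feb 29, 2108 is in that span).
Sep 22, 2108 → Oct 22, 2108: 30 days (September has 30).
Oct 22, 2108 → Nov 3, 2108: 12 days.
Total: 1503 days.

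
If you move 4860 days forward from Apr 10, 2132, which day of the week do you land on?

First find the weekday of Apr 10, 2132. Doomsday rule: the anchor day for the 2100s is Sunday. For year 32: 32÷12 = 2 r 8, and 8÷4 = 2, so 2+8+2 = 12.
Sunday + 12 ≡ Friday — that's 2132's doomsday.
In April the doomsday date is Apr 4.
Apr 10 is 6 days after Apr 4; 6 mod 7 = 6, so Friday + 6 = Thursday.
4860 mod 7 = 2, so 4860 days after a Thursday is Thursday + 2 = Saturday.

Saturday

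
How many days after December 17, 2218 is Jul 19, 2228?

Dec 17, 2218 → Dec 17, 2219: 365 days.
Dec 17, 2219 → Dec 17, 2220: 366 days (Feb 29, 2220 is in that span).
Dec 17, 2220 → Dec 17, 2221: 365 days.
Dec 17, 2221 → Dec 17, 2222: 365 days.
Dec 17, 2222 → Dec 17, 2223: 365 days.
Dec 17, 2223 → Dec 17, 2224: 366 days (Feb 29, 2224 is in that span).
Dec 17, 2224 → Dec 17, 2225: 365 days.
Dec 17, 2225 → Dec 17, 2226: 365 days.
Dec 17, 2226 → Dec 17, 2227: 365 days.
Dec 17, 2227 → Jan 17, 2228: 31 days (December has 31).
Jan 17, 2228 → Feb 17, 2228: 31 days (January has 31).
Feb 17, 2228 → Mar 17, 2228: 29 days (February has 29).
Mar 17, 2228 → Apr 17, 2228: 31 days (March has 31).
Apr 17, 2228 → May 17, 2228: 30 days (April has 30).
May 17, 2228 → Jun 17, 2228: 31 days (May has 31).
Jun 17, 2228 → Jul 17, 2228: 30 days (June has 30).
Jul 17, 2228 → Jul 19, 2228: 2 days.
Total: 3502 days.

3502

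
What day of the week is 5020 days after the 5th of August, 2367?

Aug 5, 2367 is a Saturday.
5020 mod 7 = 1, so 5020 days after a Saturday is Saturday + 1 = Sunday.

Sunday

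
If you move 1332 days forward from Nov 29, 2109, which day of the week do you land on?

First find the weekday of Nov 29, 2109. Doomsday rule: the anchor day for the 2100s is Sunday. For year 09: 9÷12 = 0 r 9, and 9÷4 = 2, so 0+9+2 = 11.
Sunday + 11 ≡ Thursday — that's 2109's doomsday.
In November the doomsday date is Nov 7.
Nov 29 is 22 days after Nov 7; 22 mod 7 = 1, so Thursday + 1 = Friday.
1332 mod 7 = 2, so 1332 days after a Friday is Friday + 2 = Sunday.

Sunday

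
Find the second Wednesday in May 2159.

May 9, 2159

May 1, 2159 is a Tuesday.
The first Wednesday is therefore May 2 (1 days later).
The second Wednesday is 2 + 1×7 = May 9.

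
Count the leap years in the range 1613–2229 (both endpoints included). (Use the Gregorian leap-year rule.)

Multiples of 4 in [1613,2229]: 154.
Of those, multiples of 100: 6 (not leap unless ÷400).
Multiples of 400: 1.
Leap years = 154 − 6 + 1 = 149.

149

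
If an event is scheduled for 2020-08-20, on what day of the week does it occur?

Thursday

January 1, 2020 is a Wednesday.
Jan 1, 2020 → Feb 1, 2020: 31 days (January has 31).
Feb 1, 2020 → Mar 1, 2020: 29 days (February has 29).
Mar 1, 2020 → Apr 1, 2020: 31 days (March has 31).
Apr 1, 2020 → May 1, 2020: 30 days (April has 30).
May 1, 2020 → Jun 1, 2020: 31 days (May has 31).
Jun 1, 2020 → Jul 1, 2020: 30 days (June has 30).
Jul 1, 2020 → Aug 1, 2020: 31 days (July has 31).
Aug 1, 2020 → Aug 20, 2020: 19 days.
Total: 232 days.
232 mod 7 = 1, so Wednesday + 1 = Thursday.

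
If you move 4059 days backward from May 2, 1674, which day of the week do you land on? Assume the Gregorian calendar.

Thursday

First find the weekday of May 2, 1674. Doomsday rule: the anchor day for the 1600s is Tuesday. For year 74: 74÷12 = 6 r 2, and 2÷4 = 0, so 6+2+0 = 8.
Tuesday + 8 ≡ Wednesday — that's 1674's doomsday.
In May the doomsday date is May 9.
May 2 is 7 days before May 9; 7 mod 7 = 0, so Wednesday − 0 = Wednesday.
4059 mod 7 = 6, so 4059 days before a Wednesday is Wednesday − 6 = Thursday.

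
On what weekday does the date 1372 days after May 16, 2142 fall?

First find the weekday of May 16, 2142. Doomsday rule: the anchor day for the 2100s is Sunday. For year 42: 42÷12 = 3 r 6, and 6÷4 = 1, so 3+6+1 = 10.
Sunday + 10 ≡ Wednesday — that's 2142's doomsday.
In May the doomsday date is May 9.
May 16 is 7 days after May 9; 7 mod 7 = 0, so Wednesday + 0 = Wednesday.
1372 mod 7 = 0, so 1372 days after a Wednesday is Wednesday + 0 = Wednesday.

Wednesday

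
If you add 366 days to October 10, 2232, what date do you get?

October 11, 2233

Oct has 31 days: +22 → Nov 1, 2232 (344 left).
Nov has 30 days: +30 → Dec 1, 2232 (314 left).
Dec has 31 days: +31 → Jan 1, 2233 (283 left).
Jan has 31 days: +31 → Feb 1, 2233 (252 left).
Feb has 28 days: +28 → Mar 1, 2233 (224 left).
Mar has 31 days: +31 → Apr 1, 2233 (193 left).
Apr has 30 days: +30 → May 1, 2233 (163 left).
May has 31 days: +31 → Jun 1, 2233 (132 left).
Jun has 30 days: +30 → Jul 1, 2233 (102 left).
Jul has 31 days: +31 → Aug 1, 2233 (71 left).
Aug has 31 days: +31 → Sep 1, 2233 (40 left).
Sep has 30 days: +30 → Oct 1, 2233 (10 left).
+10 → Oct 11, 2233.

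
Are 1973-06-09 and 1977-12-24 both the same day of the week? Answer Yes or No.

From Jun 9, 1973 to Dec 24, 1977 is 1659 days.
1659 mod 7 = 0, so they are the same weekday.
(Jun 9, 1973 is a Saturday; Dec 24, 1977 is a Saturday.)

Yes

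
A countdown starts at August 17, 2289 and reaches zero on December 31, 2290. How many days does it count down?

501

Aug 17, 2289 → Aug 17, 2290: 365 days.
Aug 17, 2290 → Sep 17, 2290: 31 days (August has 31).
Sep 17, 2290 → Oct 17, 2290: 30 days (September has 30).
Oct 17, 2290 → Nov 17, 2290: 31 days (October has 31).
Nov 17, 2290 → Dec 17, 2290: 30 days (November has 30).
Dec 17, 2290 → Dec 31, 2290: 14 days.
Total: 501 days.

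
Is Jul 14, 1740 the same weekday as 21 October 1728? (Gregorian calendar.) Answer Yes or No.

From Oct 21, 1728 to Jul 14, 1740 is 4284 days.
4284 mod 7 = 0, so they are the same weekday.
(Oct 21, 1728 is a Thursday; Jul 14, 1740 is a Thursday.)

Yes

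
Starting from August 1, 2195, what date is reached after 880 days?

December 28, 2197

+366 (one year; includes Feb 29, 2196) → Aug 1, 2196 (514 left).
+365 (one year) → Aug 1, 2197 (149 left).
Aug has 31 days: +31 → Sep 1, 2197 (118 left).
Sep has 30 days: +30 → Oct 1, 2197 (88 left).
Oct has 31 days: +31 → Nov 1, 2197 (57 left).
Nov has 30 days: +30 → Dec 1, 2197 (27 left).
+27 → Dec 28, 2197.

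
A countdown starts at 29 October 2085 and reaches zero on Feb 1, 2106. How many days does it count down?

Oct 29, 2085 → Oct 29, 2086: 365 days.
Oct 29, 2086 → Oct 29, 2087: 365 days.
Oct 29, 2087 → Oct 29, 2088: 366 days (Feb 29, 2088 is in that span).
Oct 29, 2088 → Oct 29, 2089: 365 days.
Oct 29, 2089 → Oct 29, 2090: 365 days.
Oct 29, 2090 → Oct 29, 2091: 365 days.
Oct 29, 2091 → Oct 29, 2092: 366 days (Feb 29, 2092 is in that span).
Oct 29, 2092 → Oct 29, 2093: 365 days.
Oct 29, 2093 → Oct 29, 2094: 365 days.
Oct 29, 2094 → Oct 29, 2095: 365 days.
Oct 29, 2095 → Oct 29, 2096: 366 days (Feb 29, 2096 is in that span).
Oct 29, 2096 → Oct 29, 2097: 365 days.
Oct 29, 2097 → Oct 29, 2098: 365 days.
Oct 29, 2098 → Oct 29, 2099: 365 days.
Oct 29, 2099 → Oct 29, 2100: 365 days.
Oct 29, 2100 → Oct 29, 2101: 365 days.
Oct 29, 2101 → Oct 29, 2102: 365 days.
Oct 29, 2102 → Oct 29, 2103: 365 days.
Oct 29, 2103 → Oct 29, 2104: 366 days (Feb 29, 2104 is in that span).
Oct 29, 2104 → Oct 29, 2105: 365 days.
Oct 29, 2105 → Nov 29, 2105: 31 days (October has 31).
Nov 29, 2105 → Dec 29, 2105: 30 days (November has 30).
Dec 29, 2105 → Jan 29, 2106: 31 days (December has 31).
Jan 29, 2106 → Feb 1, 2106: 3 days.
Total: 7399 days.

7399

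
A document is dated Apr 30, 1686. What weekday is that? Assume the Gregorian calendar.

Doomsday rule: the anchor day for the 1600s is Tuesday. For year 86: 86÷12 = 7 r 2, and 2÷4 = 0, so 7+2+0 = 9.
Tuesday + 9 ≡ Thursday — that's 1686's doomsday.
In April the doomsday date is Apr 4.
Apr 30 is 26 days after Apr 4; 26 mod 7 = 5, so Thursday + 5 = Tuesday.

Tuesday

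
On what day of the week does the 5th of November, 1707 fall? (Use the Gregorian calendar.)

Doomsday rule: the anchor day for the 1700s is Sunday. For year 07: 7÷12 = 0 r 7, and 7÷4 = 1, so 0+7+1 = 8.
Sunday + 8 ≡ Monday — that's 1707's doomsday.
In November the doomsday date is Nov 7.
Nov 5 is 2 days before Nov 7; 2 mod 7 = 2, so Monday − 2 = Saturday.

Saturday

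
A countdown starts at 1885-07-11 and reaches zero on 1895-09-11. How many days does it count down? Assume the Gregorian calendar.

3714

Jul 11, 1885 → Jul 11, 1886: 365 days.
Jul 11, 1886 → Jul 11, 1887: 365 days.
Jul 11, 1887 → Jul 11, 1888: 366 days (Feb 29, 1888 is in that span).
Jul 11, 1888 → Jul 11, 1889: 365 days.
Jul 11, 1889 → Jul 11, 1890: 365 days.
Jul 11, 1890 → Jul 11, 1891: 365 days.
Jul 11, 1891 → Jul 11, 1892: 366 days (Feb 29, 1892 is in that span).
Jul 11, 1892 → Jul 11, 1893: 365 days.
Jul 11, 1893 → Jul 11, 1894: 365 days.
Jul 11, 1894 → Jul 11, 1895: 365 days.
Jul 11, 1895 → Aug 11, 1895: 31 days (July has 31).
Aug 11, 1895 → Sep 11, 1895: 31 days.
Total: 3714 days.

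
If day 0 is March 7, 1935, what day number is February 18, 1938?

Mar 7, 1935 → Mar 7, 1936: 366 days (Feb 29, 1936 is in that span).
Mar 7, 1936 → Mar 7, 1937: 365 days.
Mar 7, 1937 → Apr 7, 1937: 31 days (March has 31).
Apr 7, 1937 → May 7, 1937: 30 days (April has 30).
May 7, 1937 → Jun 7, 1937: 31 days (May has 31).
Jun 7, 1937 → Jul 7, 1937: 30 days (June has 30).
Jul 7, 1937 → Aug 7, 1937: 31 days (July has 31).
Aug 7, 1937 → Sep 7, 1937: 31 days (August has 31).
Sep 7, 1937 → Oct 7, 1937: 30 days (September has 30).
Oct 7, 1937 → Nov 7, 1937: 31 days (October has 31).
Nov 7, 1937 → Dec 7, 1937: 30 days (November has 30).
Dec 7, 1937 → Jan 7, 1938: 31 days (December has 31).
Jan 7, 1938 → Feb 7, 1938: 31 days (January has 31).
Feb 7, 1938 → Feb 18, 1938: 11 days.
Total: 1079 days.

1079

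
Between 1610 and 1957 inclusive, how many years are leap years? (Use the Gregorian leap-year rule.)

Multiples of 4 in [1610,1957]: 87.
Of those, multiples of 100: 3 (not leap unless ÷400).
Multiples of 400: 0.
Leap years = 87 − 3 + 0 = 84.

84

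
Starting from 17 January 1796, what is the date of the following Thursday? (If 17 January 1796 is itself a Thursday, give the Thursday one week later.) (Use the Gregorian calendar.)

January 21, 1796

Jan 17, 1796 is a Sunday.
From Sunday to the next Thursday is 4 days.
Jan 17, 1796 + 4 = Jan 21, 1796.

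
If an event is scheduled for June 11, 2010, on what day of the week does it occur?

Friday

January 1, 2010 is a Friday.
Jan 1, 2010 → Feb 1, 2010: 31 days (January has 31).
Feb 1, 2010 → Mar 1, 2010: 28 days (February has 28).
Mar 1, 2010 → Apr 1, 2010: 31 days (March has 31).
Apr 1, 2010 → May 1, 2010: 30 days (April has 30).
May 1, 2010 → Jun 1, 2010: 31 days (May has 31).
Jun 1, 2010 → Jun 11, 2010: 10 days.
Total: 161 days.
161 mod 7 = 0, so Friday + 0 = Friday.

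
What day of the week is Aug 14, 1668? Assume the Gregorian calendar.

Tuesday

Doomsday rule: the anchor day for the 1600s is Tuesday. For year 68: 68÷12 = 5 r 8, and 8÷4 = 2, so 5+8+2 = 15.
Tuesday + 15 ≡ Wednesday — that's 1668's doomsday.
In August the doomsday date is Aug 8.
Aug 14 is 6 days after Aug 8; 6 mod 7 = 6, so Wednesday + 6 = Tuesday.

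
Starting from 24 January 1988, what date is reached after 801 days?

+366 (one year; includes Feb 29, 1988) → Jan 24, 1989 (435 left).
+365 (one year) → Jan 24, 1990 (70 left).
Jan has 31 days: +8 → Feb 1, 1990 (62 left).
Feb has 28 days: +28 → Mar 1, 1990 (34 left).
Mar has 31 days: +31 → Apr 1, 1990 (3 left).
+3 → Apr 4, 1990.

April 4, 1990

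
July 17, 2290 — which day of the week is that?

Thursday

Doomsday rule: the anchor day for the 2200s is Friday. For year 90: 90÷12 = 7 r 6, and 6÷4 = 1, so 7+6+1 = 14.
Friday + 14 ≡ Friday — that's 2290's doomsday.
In July the doomsday date is Jul 11.
Jul 17 is 6 days after Jul 11; 6 mod 7 = 6, so Friday + 6 = Thursday.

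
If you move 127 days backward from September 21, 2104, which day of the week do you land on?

Saturday

First find the weekday of Sep 21, 2104. Doomsday rule: the anchor day for the 2100s is Sunday. For year 04: 4÷12 = 0 r 4, and 4÷4 = 1, so 0+4+1 = 5.
Sunday + 5 ≡ Friday — that's 2104's doomsday.
In September the doomsday date is Sep 5.
Sep 21 is 16 days after Sep 5; 16 mod 7 = 2, so Friday + 2 = Sunday.
127 mod 7 = 1, so 127 days before a Sunday is Sunday − 1 = Saturday.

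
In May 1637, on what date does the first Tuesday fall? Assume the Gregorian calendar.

May 5, 1637

May 1, 1637 is a Friday.
The first Tuesday is therefore May 5 (4 days later).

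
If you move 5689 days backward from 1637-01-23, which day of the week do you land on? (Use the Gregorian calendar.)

Sunday

First find the weekday of Jan 23, 1637. Doomsday rule: the anchor day for the 1600s is Tuesday. For year 37: 37÷12 = 3 r 1, and 1÷4 = 0, so 3+1+0 = 4.
Tuesday + 4 ≡ Saturday — that's 1637's doomsday.
In January the doomsday date is Jan 3 (1637 is not a leap year).
Jan 23 is 20 days after Jan 3; 20 mod 7 = 6, so Saturday + 6 = Friday.
5689 mod 7 = 5, so 5689 days before a Friday is Friday − 5 = Sunday.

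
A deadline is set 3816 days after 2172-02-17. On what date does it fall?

+366 (one year; includes Feb 29, 2172) → Feb 17, 2173 (3450 left).
+365 (one year) → Feb 17, 2174 (3085 left).
+365 (one year) → Feb 17, 2175 (2720 left).
+365 (one year) → Feb 17, 2176 (2355 left).
+366 (one year; includes Feb 29, 2176) → Feb 17, 2177 (1989 left).
+365 (one year) → Feb 17, 2178 (1624 left).
+365 (one year) → Feb 17, 2179 (1259 left).
+365 (one year) → Feb 17, 2180 (894 left).
+366 (one year; includes Feb 29, 2180) → Feb 17, 2181 (528 left).
+365 (one year) → Feb 17, 2182 (163 left).
Feb has 28 days: +12 → Mar 1, 2182 (151 left).
Mar has 31 days: +31 → Apr 1, 2182 (120 left).
Apr has 30 days: +30 → May 1, 2182 (90 left).
May has 31 days: +31 → Jun 1, 2182 (59 left).
Jun has 30 days: +30 → Jul 1, 2182 (29 left).
+29 → Jul 30, 2182.

July 30, 2182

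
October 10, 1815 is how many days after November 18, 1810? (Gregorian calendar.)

Nov 18, 1810 → Nov 18, 1811: 365 days.
Nov 18, 1811 → Nov 18, 1812: 366 days (Feb 29, 1812 is in that span).
Nov 18, 1812 → Nov 18, 1813: 365 days.
Nov 18, 1813 → Nov 18, 1814: 365 days.
Nov 18, 1814 → Dec 18, 1814: 30 days (November has 30).
Dec 18, 1814 → Jan 18, 1815: 31 days (December has 31).
Jan 18, 1815 → Feb 18, 1815: 31 days (January has 31).
Feb 18, 1815 → Mar 18, 1815: 28 days (February has 28).
Mar 18, 1815 → Apr 18, 1815: 31 days (March has 31).
Apr 18, 1815 → May 18, 1815: 30 days (April has 30).
May 18, 1815 → Jun 18, 1815: 31 days (May has 31).
Jun 18, 1815 → Jul 18, 1815: 30 days (June has 30).
Jul 18, 1815 → Aug 18, 1815: 31 days (July has 31).
Aug 18, 1815 → Sep 18, 1815: 31 days (August has 31).
Sep 18, 1815 → Oct 10, 1815: 22 days.
Total: 1787 days.

1787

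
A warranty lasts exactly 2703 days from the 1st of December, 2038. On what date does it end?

April 26, 2046

+365 (one year) → Dec 1, 2039 (2338 left).
+366 (one year; includes Feb 29, 2040) → Dec 1, 2040 (1972 left).
+365 (one year) → Dec 1, 2041 (1607 left).
+365 (one year) → Dec 1, 2042 (1242 left).
+365 (one year) → Dec 1, 2043 (877 left).
+366 (one year; includes Feb 29, 2044) → Dec 1, 2044 (511 left).
+365 (one year) → Dec 1, 2045 (146 left).
Dec has 31 days: +31 → Jan 1, 2046 (115 left).
Jan has 31 days: +31 → Feb 1, 2046 (84 left).
Feb has 28 days: +28 → Mar 1, 2046 (56 left).
Mar has 31 days: +31 → Apr 1, 2046 (25 left).
+25 → Apr 26, 2046.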